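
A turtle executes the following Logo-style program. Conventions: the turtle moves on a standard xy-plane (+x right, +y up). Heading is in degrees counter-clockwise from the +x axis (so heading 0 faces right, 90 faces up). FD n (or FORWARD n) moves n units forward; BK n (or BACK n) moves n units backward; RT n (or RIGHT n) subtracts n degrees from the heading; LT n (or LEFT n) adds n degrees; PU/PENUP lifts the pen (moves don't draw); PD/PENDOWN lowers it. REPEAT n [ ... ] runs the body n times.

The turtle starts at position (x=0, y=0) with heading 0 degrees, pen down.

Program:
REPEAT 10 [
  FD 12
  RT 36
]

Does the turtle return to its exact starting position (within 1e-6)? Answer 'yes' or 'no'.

Executing turtle program step by step:
Start: pos=(0,0), heading=0, pen down
REPEAT 10 [
  -- iteration 1/10 --
  FD 12: (0,0) -> (12,0) [heading=0, draw]
  RT 36: heading 0 -> 324
  -- iteration 2/10 --
  FD 12: (12,0) -> (21.708,-7.053) [heading=324, draw]
  RT 36: heading 324 -> 288
  -- iteration 3/10 --
  FD 12: (21.708,-7.053) -> (25.416,-18.466) [heading=288, draw]
  RT 36: heading 288 -> 252
  -- iteration 4/10 --
  FD 12: (25.416,-18.466) -> (21.708,-29.879) [heading=252, draw]
  RT 36: heading 252 -> 216
  -- iteration 5/10 --
  FD 12: (21.708,-29.879) -> (12,-36.932) [heading=216, draw]
  RT 36: heading 216 -> 180
  -- iteration 6/10 --
  FD 12: (12,-36.932) -> (0,-36.932) [heading=180, draw]
  RT 36: heading 180 -> 144
  -- iteration 7/10 --
  FD 12: (0,-36.932) -> (-9.708,-29.879) [heading=144, draw]
  RT 36: heading 144 -> 108
  -- iteration 8/10 --
  FD 12: (-9.708,-29.879) -> (-13.416,-18.466) [heading=108, draw]
  RT 36: heading 108 -> 72
  -- iteration 9/10 --
  FD 12: (-13.416,-18.466) -> (-9.708,-7.053) [heading=72, draw]
  RT 36: heading 72 -> 36
  -- iteration 10/10 --
  FD 12: (-9.708,-7.053) -> (0,0) [heading=36, draw]
  RT 36: heading 36 -> 0
]
Final: pos=(0,0), heading=0, 10 segment(s) drawn

Start position: (0, 0)
Final position: (0, 0)
Distance = 0; < 1e-6 -> CLOSED

Answer: yes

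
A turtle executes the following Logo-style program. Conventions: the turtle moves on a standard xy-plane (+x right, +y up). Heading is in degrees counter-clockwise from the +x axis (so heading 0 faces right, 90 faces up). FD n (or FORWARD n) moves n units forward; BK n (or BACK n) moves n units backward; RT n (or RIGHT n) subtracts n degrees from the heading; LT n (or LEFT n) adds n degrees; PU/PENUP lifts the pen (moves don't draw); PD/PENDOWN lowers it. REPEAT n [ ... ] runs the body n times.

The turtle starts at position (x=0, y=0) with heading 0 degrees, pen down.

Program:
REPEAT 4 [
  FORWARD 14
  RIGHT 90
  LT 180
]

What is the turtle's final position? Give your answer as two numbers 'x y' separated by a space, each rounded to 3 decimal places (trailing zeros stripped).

Answer: 0 0

Derivation:
Executing turtle program step by step:
Start: pos=(0,0), heading=0, pen down
REPEAT 4 [
  -- iteration 1/4 --
  FD 14: (0,0) -> (14,0) [heading=0, draw]
  RT 90: heading 0 -> 270
  LT 180: heading 270 -> 90
  -- iteration 2/4 --
  FD 14: (14,0) -> (14,14) [heading=90, draw]
  RT 90: heading 90 -> 0
  LT 180: heading 0 -> 180
  -- iteration 3/4 --
  FD 14: (14,14) -> (0,14) [heading=180, draw]
  RT 90: heading 180 -> 90
  LT 180: heading 90 -> 270
  -- iteration 4/4 --
  FD 14: (0,14) -> (0,0) [heading=270, draw]
  RT 90: heading 270 -> 180
  LT 180: heading 180 -> 0
]
Final: pos=(0,0), heading=0, 4 segment(s) drawn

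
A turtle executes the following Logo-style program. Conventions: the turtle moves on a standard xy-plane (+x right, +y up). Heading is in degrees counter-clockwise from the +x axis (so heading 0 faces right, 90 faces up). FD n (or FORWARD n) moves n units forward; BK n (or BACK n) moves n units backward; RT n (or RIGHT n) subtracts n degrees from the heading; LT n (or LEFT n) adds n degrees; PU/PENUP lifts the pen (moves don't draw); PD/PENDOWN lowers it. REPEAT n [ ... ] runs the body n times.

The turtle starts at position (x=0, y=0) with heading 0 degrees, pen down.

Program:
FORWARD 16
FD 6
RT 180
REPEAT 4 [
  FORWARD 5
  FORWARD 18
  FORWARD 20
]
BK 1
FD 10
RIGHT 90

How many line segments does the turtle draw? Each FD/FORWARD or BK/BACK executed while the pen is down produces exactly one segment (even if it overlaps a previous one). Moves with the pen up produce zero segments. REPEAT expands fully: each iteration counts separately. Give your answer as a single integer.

Answer: 16

Derivation:
Executing turtle program step by step:
Start: pos=(0,0), heading=0, pen down
FD 16: (0,0) -> (16,0) [heading=0, draw]
FD 6: (16,0) -> (22,0) [heading=0, draw]
RT 180: heading 0 -> 180
REPEAT 4 [
  -- iteration 1/4 --
  FD 5: (22,0) -> (17,0) [heading=180, draw]
  FD 18: (17,0) -> (-1,0) [heading=180, draw]
  FD 20: (-1,0) -> (-21,0) [heading=180, draw]
  -- iteration 2/4 --
  FD 5: (-21,0) -> (-26,0) [heading=180, draw]
  FD 18: (-26,0) -> (-44,0) [heading=180, draw]
  FD 20: (-44,0) -> (-64,0) [heading=180, draw]
  -- iteration 3/4 --
  FD 5: (-64,0) -> (-69,0) [heading=180, draw]
  FD 18: (-69,0) -> (-87,0) [heading=180, draw]
  FD 20: (-87,0) -> (-107,0) [heading=180, draw]
  -- iteration 4/4 --
  FD 5: (-107,0) -> (-112,0) [heading=180, draw]
  FD 18: (-112,0) -> (-130,0) [heading=180, draw]
  FD 20: (-130,0) -> (-150,0) [heading=180, draw]
]
BK 1: (-150,0) -> (-149,0) [heading=180, draw]
FD 10: (-149,0) -> (-159,0) [heading=180, draw]
RT 90: heading 180 -> 90
Final: pos=(-159,0), heading=90, 16 segment(s) drawn
Segments drawn: 16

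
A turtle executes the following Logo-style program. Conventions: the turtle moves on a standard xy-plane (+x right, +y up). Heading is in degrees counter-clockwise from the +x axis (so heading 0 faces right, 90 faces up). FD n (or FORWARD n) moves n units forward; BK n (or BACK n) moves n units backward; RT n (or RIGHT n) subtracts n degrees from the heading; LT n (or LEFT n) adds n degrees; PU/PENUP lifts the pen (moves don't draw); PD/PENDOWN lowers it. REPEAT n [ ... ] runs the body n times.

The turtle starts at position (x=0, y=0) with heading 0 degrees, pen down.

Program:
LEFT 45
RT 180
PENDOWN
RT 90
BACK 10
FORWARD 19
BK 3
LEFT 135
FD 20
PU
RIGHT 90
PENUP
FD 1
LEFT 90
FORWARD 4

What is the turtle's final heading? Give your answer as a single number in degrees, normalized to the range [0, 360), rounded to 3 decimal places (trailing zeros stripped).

Answer: 270

Derivation:
Executing turtle program step by step:
Start: pos=(0,0), heading=0, pen down
LT 45: heading 0 -> 45
RT 180: heading 45 -> 225
PD: pen down
RT 90: heading 225 -> 135
BK 10: (0,0) -> (7.071,-7.071) [heading=135, draw]
FD 19: (7.071,-7.071) -> (-6.364,6.364) [heading=135, draw]
BK 3: (-6.364,6.364) -> (-4.243,4.243) [heading=135, draw]
LT 135: heading 135 -> 270
FD 20: (-4.243,4.243) -> (-4.243,-15.757) [heading=270, draw]
PU: pen up
RT 90: heading 270 -> 180
PU: pen up
FD 1: (-4.243,-15.757) -> (-5.243,-15.757) [heading=180, move]
LT 90: heading 180 -> 270
FD 4: (-5.243,-15.757) -> (-5.243,-19.757) [heading=270, move]
Final: pos=(-5.243,-19.757), heading=270, 4 segment(s) drawn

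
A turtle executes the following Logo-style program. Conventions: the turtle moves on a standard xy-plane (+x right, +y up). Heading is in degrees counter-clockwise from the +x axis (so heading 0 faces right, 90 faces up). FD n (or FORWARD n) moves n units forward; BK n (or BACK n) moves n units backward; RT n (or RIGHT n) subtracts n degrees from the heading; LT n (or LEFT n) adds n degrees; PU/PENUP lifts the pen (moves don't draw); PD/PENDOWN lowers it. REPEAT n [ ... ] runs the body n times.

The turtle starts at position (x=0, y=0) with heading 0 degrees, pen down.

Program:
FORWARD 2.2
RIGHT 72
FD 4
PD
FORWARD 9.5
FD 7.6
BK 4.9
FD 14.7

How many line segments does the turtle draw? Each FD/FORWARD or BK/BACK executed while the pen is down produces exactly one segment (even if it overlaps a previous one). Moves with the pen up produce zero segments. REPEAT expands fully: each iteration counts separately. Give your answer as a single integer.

Executing turtle program step by step:
Start: pos=(0,0), heading=0, pen down
FD 2.2: (0,0) -> (2.2,0) [heading=0, draw]
RT 72: heading 0 -> 288
FD 4: (2.2,0) -> (3.436,-3.804) [heading=288, draw]
PD: pen down
FD 9.5: (3.436,-3.804) -> (6.372,-12.839) [heading=288, draw]
FD 7.6: (6.372,-12.839) -> (8.72,-20.067) [heading=288, draw]
BK 4.9: (8.72,-20.067) -> (7.206,-15.407) [heading=288, draw]
FD 14.7: (7.206,-15.407) -> (11.749,-29.388) [heading=288, draw]
Final: pos=(11.749,-29.388), heading=288, 6 segment(s) drawn
Segments drawn: 6

Answer: 6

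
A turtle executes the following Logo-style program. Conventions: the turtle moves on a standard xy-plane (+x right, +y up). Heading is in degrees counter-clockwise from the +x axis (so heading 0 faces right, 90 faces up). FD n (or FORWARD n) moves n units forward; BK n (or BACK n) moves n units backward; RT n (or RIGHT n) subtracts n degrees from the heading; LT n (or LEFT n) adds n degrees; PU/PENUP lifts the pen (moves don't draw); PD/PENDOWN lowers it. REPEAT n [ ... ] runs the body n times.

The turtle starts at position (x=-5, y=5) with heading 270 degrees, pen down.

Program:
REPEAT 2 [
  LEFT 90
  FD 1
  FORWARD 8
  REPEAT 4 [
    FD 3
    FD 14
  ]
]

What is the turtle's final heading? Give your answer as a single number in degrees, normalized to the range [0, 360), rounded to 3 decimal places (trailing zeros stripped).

Answer: 90

Derivation:
Executing turtle program step by step:
Start: pos=(-5,5), heading=270, pen down
REPEAT 2 [
  -- iteration 1/2 --
  LT 90: heading 270 -> 0
  FD 1: (-5,5) -> (-4,5) [heading=0, draw]
  FD 8: (-4,5) -> (4,5) [heading=0, draw]
  REPEAT 4 [
    -- iteration 1/4 --
    FD 3: (4,5) -> (7,5) [heading=0, draw]
    FD 14: (7,5) -> (21,5) [heading=0, draw]
    -- iteration 2/4 --
    FD 3: (21,5) -> (24,5) [heading=0, draw]
    FD 14: (24,5) -> (38,5) [heading=0, draw]
    -- iteration 3/4 --
    FD 3: (38,5) -> (41,5) [heading=0, draw]
    FD 14: (41,5) -> (55,5) [heading=0, draw]
    -- iteration 4/4 --
    FD 3: (55,5) -> (58,5) [heading=0, draw]
    FD 14: (58,5) -> (72,5) [heading=0, draw]
  ]
  -- iteration 2/2 --
  LT 90: heading 0 -> 90
  FD 1: (72,5) -> (72,6) [heading=90, draw]
  FD 8: (72,6) -> (72,14) [heading=90, draw]
  REPEAT 4 [
    -- iteration 1/4 --
    FD 3: (72,14) -> (72,17) [heading=90, draw]
    FD 14: (72,17) -> (72,31) [heading=90, draw]
    -- iteration 2/4 --
    FD 3: (72,31) -> (72,34) [heading=90, draw]
    FD 14: (72,34) -> (72,48) [heading=90, draw]
    -- iteration 3/4 --
    FD 3: (72,48) -> (72,51) [heading=90, draw]
    FD 14: (72,51) -> (72,65) [heading=90, draw]
    -- iteration 4/4 --
    FD 3: (72,65) -> (72,68) [heading=90, draw]
    FD 14: (72,68) -> (72,82) [heading=90, draw]
  ]
]
Final: pos=(72,82), heading=90, 20 segment(s) drawn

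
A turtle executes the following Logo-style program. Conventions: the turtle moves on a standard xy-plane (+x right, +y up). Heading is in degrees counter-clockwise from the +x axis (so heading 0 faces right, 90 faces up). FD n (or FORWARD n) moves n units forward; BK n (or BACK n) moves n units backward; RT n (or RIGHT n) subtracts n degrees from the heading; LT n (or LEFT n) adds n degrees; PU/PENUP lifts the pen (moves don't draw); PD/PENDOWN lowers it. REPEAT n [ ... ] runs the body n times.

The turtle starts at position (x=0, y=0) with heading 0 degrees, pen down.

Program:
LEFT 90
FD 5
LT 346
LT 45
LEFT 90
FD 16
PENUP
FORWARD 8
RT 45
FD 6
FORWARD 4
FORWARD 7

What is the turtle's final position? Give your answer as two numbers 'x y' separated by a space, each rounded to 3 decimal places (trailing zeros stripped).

Executing turtle program step by step:
Start: pos=(0,0), heading=0, pen down
LT 90: heading 0 -> 90
FD 5: (0,0) -> (0,5) [heading=90, draw]
LT 346: heading 90 -> 76
LT 45: heading 76 -> 121
LT 90: heading 121 -> 211
FD 16: (0,5) -> (-13.715,-3.241) [heading=211, draw]
PU: pen up
FD 8: (-13.715,-3.241) -> (-20.572,-7.361) [heading=211, move]
RT 45: heading 211 -> 166
FD 6: (-20.572,-7.361) -> (-26.394,-5.909) [heading=166, move]
FD 4: (-26.394,-5.909) -> (-30.275,-4.942) [heading=166, move]
FD 7: (-30.275,-4.942) -> (-37.067,-3.248) [heading=166, move]
Final: pos=(-37.067,-3.248), heading=166, 2 segment(s) drawn

Answer: -37.067 -3.248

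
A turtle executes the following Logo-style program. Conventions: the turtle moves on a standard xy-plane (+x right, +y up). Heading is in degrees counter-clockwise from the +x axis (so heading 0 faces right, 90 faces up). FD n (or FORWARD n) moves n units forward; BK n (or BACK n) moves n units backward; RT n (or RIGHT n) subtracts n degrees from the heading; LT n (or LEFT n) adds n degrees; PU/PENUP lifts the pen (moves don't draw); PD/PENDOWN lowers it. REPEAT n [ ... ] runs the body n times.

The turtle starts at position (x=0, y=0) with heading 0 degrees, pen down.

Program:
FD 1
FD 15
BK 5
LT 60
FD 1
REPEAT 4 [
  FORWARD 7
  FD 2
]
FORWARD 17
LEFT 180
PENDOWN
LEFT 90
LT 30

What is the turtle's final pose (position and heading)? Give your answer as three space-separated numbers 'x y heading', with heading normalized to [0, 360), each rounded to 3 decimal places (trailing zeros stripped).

Answer: 38 46.765 0

Derivation:
Executing turtle program step by step:
Start: pos=(0,0), heading=0, pen down
FD 1: (0,0) -> (1,0) [heading=0, draw]
FD 15: (1,0) -> (16,0) [heading=0, draw]
BK 5: (16,0) -> (11,0) [heading=0, draw]
LT 60: heading 0 -> 60
FD 1: (11,0) -> (11.5,0.866) [heading=60, draw]
REPEAT 4 [
  -- iteration 1/4 --
  FD 7: (11.5,0.866) -> (15,6.928) [heading=60, draw]
  FD 2: (15,6.928) -> (16,8.66) [heading=60, draw]
  -- iteration 2/4 --
  FD 7: (16,8.66) -> (19.5,14.722) [heading=60, draw]
  FD 2: (19.5,14.722) -> (20.5,16.454) [heading=60, draw]
  -- iteration 3/4 --
  FD 7: (20.5,16.454) -> (24,22.517) [heading=60, draw]
  FD 2: (24,22.517) -> (25,24.249) [heading=60, draw]
  -- iteration 4/4 --
  FD 7: (25,24.249) -> (28.5,30.311) [heading=60, draw]
  FD 2: (28.5,30.311) -> (29.5,32.043) [heading=60, draw]
]
FD 17: (29.5,32.043) -> (38,46.765) [heading=60, draw]
LT 180: heading 60 -> 240
PD: pen down
LT 90: heading 240 -> 330
LT 30: heading 330 -> 0
Final: pos=(38,46.765), heading=0, 13 segment(s) drawn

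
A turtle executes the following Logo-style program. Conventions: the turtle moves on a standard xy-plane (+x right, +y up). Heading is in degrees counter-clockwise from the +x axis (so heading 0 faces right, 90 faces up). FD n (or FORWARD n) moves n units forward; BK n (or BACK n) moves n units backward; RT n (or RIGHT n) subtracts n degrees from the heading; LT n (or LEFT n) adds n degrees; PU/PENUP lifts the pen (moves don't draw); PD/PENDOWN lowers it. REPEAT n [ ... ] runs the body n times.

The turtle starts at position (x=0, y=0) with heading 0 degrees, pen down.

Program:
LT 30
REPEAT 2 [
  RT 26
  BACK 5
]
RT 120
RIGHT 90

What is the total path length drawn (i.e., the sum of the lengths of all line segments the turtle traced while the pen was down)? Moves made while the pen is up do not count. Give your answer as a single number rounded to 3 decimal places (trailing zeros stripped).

Executing turtle program step by step:
Start: pos=(0,0), heading=0, pen down
LT 30: heading 0 -> 30
REPEAT 2 [
  -- iteration 1/2 --
  RT 26: heading 30 -> 4
  BK 5: (0,0) -> (-4.988,-0.349) [heading=4, draw]
  -- iteration 2/2 --
  RT 26: heading 4 -> 338
  BK 5: (-4.988,-0.349) -> (-9.624,1.524) [heading=338, draw]
]
RT 120: heading 338 -> 218
RT 90: heading 218 -> 128
Final: pos=(-9.624,1.524), heading=128, 2 segment(s) drawn

Segment lengths:
  seg 1: (0,0) -> (-4.988,-0.349), length = 5
  seg 2: (-4.988,-0.349) -> (-9.624,1.524), length = 5
Total = 10

Answer: 10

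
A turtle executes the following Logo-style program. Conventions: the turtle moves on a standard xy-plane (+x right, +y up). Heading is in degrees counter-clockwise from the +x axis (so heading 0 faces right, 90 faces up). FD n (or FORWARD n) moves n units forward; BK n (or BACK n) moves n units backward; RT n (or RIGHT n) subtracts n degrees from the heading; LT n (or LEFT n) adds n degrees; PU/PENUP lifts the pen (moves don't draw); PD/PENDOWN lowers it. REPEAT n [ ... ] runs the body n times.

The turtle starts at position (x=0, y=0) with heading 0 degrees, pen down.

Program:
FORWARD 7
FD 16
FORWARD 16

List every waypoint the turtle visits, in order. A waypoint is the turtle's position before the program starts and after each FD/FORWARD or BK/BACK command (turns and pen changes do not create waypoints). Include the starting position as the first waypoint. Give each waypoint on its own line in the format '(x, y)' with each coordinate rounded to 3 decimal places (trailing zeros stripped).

Answer: (0, 0)
(7, 0)
(23, 0)
(39, 0)

Derivation:
Executing turtle program step by step:
Start: pos=(0,0), heading=0, pen down
FD 7: (0,0) -> (7,0) [heading=0, draw]
FD 16: (7,0) -> (23,0) [heading=0, draw]
FD 16: (23,0) -> (39,0) [heading=0, draw]
Final: pos=(39,0), heading=0, 3 segment(s) drawn
Waypoints (4 total):
(0, 0)
(7, 0)
(23, 0)
(39, 0)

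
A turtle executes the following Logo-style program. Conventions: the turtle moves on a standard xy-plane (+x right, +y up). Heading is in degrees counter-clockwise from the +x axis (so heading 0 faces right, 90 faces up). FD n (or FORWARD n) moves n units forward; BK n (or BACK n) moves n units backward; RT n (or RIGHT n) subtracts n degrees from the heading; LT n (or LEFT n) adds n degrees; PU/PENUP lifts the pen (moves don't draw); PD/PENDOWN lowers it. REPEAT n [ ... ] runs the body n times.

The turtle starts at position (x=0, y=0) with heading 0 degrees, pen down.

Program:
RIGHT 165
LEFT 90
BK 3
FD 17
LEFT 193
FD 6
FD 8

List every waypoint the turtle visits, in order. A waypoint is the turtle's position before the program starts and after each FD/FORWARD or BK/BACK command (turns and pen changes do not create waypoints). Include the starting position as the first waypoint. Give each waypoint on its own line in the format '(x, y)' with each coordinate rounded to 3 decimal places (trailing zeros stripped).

Answer: (0, 0)
(-0.776, 2.898)
(3.623, -13.523)
(0.807, -8.225)
(-2.949, -1.162)

Derivation:
Executing turtle program step by step:
Start: pos=(0,0), heading=0, pen down
RT 165: heading 0 -> 195
LT 90: heading 195 -> 285
BK 3: (0,0) -> (-0.776,2.898) [heading=285, draw]
FD 17: (-0.776,2.898) -> (3.623,-13.523) [heading=285, draw]
LT 193: heading 285 -> 118
FD 6: (3.623,-13.523) -> (0.807,-8.225) [heading=118, draw]
FD 8: (0.807,-8.225) -> (-2.949,-1.162) [heading=118, draw]
Final: pos=(-2.949,-1.162), heading=118, 4 segment(s) drawn
Waypoints (5 total):
(0, 0)
(-0.776, 2.898)
(3.623, -13.523)
(0.807, -8.225)
(-2.949, -1.162)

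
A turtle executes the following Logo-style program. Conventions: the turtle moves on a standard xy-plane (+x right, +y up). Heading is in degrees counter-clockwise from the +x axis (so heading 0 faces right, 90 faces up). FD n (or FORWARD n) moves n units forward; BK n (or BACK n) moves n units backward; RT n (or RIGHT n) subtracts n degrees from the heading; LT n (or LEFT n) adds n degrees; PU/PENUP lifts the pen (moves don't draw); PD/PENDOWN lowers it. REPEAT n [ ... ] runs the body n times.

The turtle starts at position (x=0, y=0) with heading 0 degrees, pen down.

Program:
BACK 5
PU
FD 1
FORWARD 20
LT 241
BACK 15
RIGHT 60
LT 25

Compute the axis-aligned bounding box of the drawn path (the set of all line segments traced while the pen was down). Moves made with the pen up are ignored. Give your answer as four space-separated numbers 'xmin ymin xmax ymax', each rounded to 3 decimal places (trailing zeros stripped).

Answer: -5 0 0 0

Derivation:
Executing turtle program step by step:
Start: pos=(0,0), heading=0, pen down
BK 5: (0,0) -> (-5,0) [heading=0, draw]
PU: pen up
FD 1: (-5,0) -> (-4,0) [heading=0, move]
FD 20: (-4,0) -> (16,0) [heading=0, move]
LT 241: heading 0 -> 241
BK 15: (16,0) -> (23.272,13.119) [heading=241, move]
RT 60: heading 241 -> 181
LT 25: heading 181 -> 206
Final: pos=(23.272,13.119), heading=206, 1 segment(s) drawn

Segment endpoints: x in {-5, 0}, y in {0}
xmin=-5, ymin=0, xmax=0, ymax=0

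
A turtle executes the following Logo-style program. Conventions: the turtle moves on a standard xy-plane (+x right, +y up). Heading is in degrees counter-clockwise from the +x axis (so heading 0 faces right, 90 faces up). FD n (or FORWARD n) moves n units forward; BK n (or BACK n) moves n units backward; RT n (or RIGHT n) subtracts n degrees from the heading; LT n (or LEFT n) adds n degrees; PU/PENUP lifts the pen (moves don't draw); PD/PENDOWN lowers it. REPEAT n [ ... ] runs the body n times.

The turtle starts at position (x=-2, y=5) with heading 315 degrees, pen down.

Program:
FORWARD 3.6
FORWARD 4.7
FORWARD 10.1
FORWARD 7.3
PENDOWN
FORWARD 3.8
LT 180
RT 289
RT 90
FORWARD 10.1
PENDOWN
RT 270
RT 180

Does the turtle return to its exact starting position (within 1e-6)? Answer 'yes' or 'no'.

Answer: no

Derivation:
Executing turtle program step by step:
Start: pos=(-2,5), heading=315, pen down
FD 3.6: (-2,5) -> (0.546,2.454) [heading=315, draw]
FD 4.7: (0.546,2.454) -> (3.869,-0.869) [heading=315, draw]
FD 10.1: (3.869,-0.869) -> (11.011,-8.011) [heading=315, draw]
FD 7.3: (11.011,-8.011) -> (16.173,-13.173) [heading=315, draw]
PD: pen down
FD 3.8: (16.173,-13.173) -> (18.86,-15.86) [heading=315, draw]
LT 180: heading 315 -> 135
RT 289: heading 135 -> 206
RT 90: heading 206 -> 116
FD 10.1: (18.86,-15.86) -> (14.432,-6.782) [heading=116, draw]
PD: pen down
RT 270: heading 116 -> 206
RT 180: heading 206 -> 26
Final: pos=(14.432,-6.782), heading=26, 6 segment(s) drawn

Start position: (-2, 5)
Final position: (14.432, -6.782)
Distance = 20.219; >= 1e-6 -> NOT closed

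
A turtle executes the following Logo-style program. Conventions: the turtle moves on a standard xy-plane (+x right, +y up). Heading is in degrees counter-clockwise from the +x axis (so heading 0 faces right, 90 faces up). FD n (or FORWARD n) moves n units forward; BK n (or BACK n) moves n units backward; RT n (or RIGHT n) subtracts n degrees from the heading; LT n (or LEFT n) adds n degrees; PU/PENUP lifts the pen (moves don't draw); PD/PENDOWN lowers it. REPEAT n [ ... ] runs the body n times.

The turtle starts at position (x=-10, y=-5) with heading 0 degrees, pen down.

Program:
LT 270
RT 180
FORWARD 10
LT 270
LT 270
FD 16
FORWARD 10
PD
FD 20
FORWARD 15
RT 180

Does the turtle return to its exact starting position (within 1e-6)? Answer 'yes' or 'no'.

Executing turtle program step by step:
Start: pos=(-10,-5), heading=0, pen down
LT 270: heading 0 -> 270
RT 180: heading 270 -> 90
FD 10: (-10,-5) -> (-10,5) [heading=90, draw]
LT 270: heading 90 -> 0
LT 270: heading 0 -> 270
FD 16: (-10,5) -> (-10,-11) [heading=270, draw]
FD 10: (-10,-11) -> (-10,-21) [heading=270, draw]
PD: pen down
FD 20: (-10,-21) -> (-10,-41) [heading=270, draw]
FD 15: (-10,-41) -> (-10,-56) [heading=270, draw]
RT 180: heading 270 -> 90
Final: pos=(-10,-56), heading=90, 5 segment(s) drawn

Start position: (-10, -5)
Final position: (-10, -56)
Distance = 51; >= 1e-6 -> NOT closed

Answer: no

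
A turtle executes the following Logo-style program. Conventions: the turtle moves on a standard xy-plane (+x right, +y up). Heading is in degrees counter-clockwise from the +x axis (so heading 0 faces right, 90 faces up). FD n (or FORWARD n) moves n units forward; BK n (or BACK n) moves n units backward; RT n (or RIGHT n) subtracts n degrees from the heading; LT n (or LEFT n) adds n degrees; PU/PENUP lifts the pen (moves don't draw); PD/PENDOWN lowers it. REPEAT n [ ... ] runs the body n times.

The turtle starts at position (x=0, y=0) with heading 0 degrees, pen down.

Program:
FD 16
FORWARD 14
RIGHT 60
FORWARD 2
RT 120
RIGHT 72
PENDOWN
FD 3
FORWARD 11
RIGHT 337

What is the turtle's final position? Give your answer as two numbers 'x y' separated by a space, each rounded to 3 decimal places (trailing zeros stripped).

Answer: 26.674 11.583

Derivation:
Executing turtle program step by step:
Start: pos=(0,0), heading=0, pen down
FD 16: (0,0) -> (16,0) [heading=0, draw]
FD 14: (16,0) -> (30,0) [heading=0, draw]
RT 60: heading 0 -> 300
FD 2: (30,0) -> (31,-1.732) [heading=300, draw]
RT 120: heading 300 -> 180
RT 72: heading 180 -> 108
PD: pen down
FD 3: (31,-1.732) -> (30.073,1.121) [heading=108, draw]
FD 11: (30.073,1.121) -> (26.674,11.583) [heading=108, draw]
RT 337: heading 108 -> 131
Final: pos=(26.674,11.583), heading=131, 5 segment(s) drawn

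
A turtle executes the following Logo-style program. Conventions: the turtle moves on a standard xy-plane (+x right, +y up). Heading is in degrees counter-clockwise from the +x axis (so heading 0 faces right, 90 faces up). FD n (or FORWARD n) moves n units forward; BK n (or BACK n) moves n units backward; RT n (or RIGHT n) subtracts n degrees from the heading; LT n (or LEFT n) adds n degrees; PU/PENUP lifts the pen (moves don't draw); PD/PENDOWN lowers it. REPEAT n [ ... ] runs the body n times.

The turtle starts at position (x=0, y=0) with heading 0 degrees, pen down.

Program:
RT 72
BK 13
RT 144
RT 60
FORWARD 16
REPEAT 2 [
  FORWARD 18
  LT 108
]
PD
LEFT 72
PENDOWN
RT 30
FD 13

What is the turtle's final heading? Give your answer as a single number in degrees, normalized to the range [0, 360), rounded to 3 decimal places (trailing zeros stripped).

Executing turtle program step by step:
Start: pos=(0,0), heading=0, pen down
RT 72: heading 0 -> 288
BK 13: (0,0) -> (-4.017,12.364) [heading=288, draw]
RT 144: heading 288 -> 144
RT 60: heading 144 -> 84
FD 16: (-4.017,12.364) -> (-2.345,28.276) [heading=84, draw]
REPEAT 2 [
  -- iteration 1/2 --
  FD 18: (-2.345,28.276) -> (-0.463,46.177) [heading=84, draw]
  LT 108: heading 84 -> 192
  -- iteration 2/2 --
  FD 18: (-0.463,46.177) -> (-18.07,42.435) [heading=192, draw]
  LT 108: heading 192 -> 300
]
PD: pen down
LT 72: heading 300 -> 12
PD: pen down
RT 30: heading 12 -> 342
FD 13: (-18.07,42.435) -> (-5.706,38.418) [heading=342, draw]
Final: pos=(-5.706,38.418), heading=342, 5 segment(s) drawn

Answer: 342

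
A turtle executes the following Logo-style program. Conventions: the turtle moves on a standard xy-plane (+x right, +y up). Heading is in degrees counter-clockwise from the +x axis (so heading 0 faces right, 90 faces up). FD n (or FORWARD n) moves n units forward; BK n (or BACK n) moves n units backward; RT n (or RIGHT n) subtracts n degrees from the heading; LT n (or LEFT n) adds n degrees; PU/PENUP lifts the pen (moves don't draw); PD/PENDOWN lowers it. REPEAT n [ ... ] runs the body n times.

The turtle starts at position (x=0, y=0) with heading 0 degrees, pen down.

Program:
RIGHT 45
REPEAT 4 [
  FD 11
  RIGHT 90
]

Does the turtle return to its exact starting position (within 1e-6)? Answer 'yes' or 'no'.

Executing turtle program step by step:
Start: pos=(0,0), heading=0, pen down
RT 45: heading 0 -> 315
REPEAT 4 [
  -- iteration 1/4 --
  FD 11: (0,0) -> (7.778,-7.778) [heading=315, draw]
  RT 90: heading 315 -> 225
  -- iteration 2/4 --
  FD 11: (7.778,-7.778) -> (0,-15.556) [heading=225, draw]
  RT 90: heading 225 -> 135
  -- iteration 3/4 --
  FD 11: (0,-15.556) -> (-7.778,-7.778) [heading=135, draw]
  RT 90: heading 135 -> 45
  -- iteration 4/4 --
  FD 11: (-7.778,-7.778) -> (0,0) [heading=45, draw]
  RT 90: heading 45 -> 315
]
Final: pos=(0,0), heading=315, 4 segment(s) drawn

Start position: (0, 0)
Final position: (0, 0)
Distance = 0; < 1e-6 -> CLOSED

Answer: yes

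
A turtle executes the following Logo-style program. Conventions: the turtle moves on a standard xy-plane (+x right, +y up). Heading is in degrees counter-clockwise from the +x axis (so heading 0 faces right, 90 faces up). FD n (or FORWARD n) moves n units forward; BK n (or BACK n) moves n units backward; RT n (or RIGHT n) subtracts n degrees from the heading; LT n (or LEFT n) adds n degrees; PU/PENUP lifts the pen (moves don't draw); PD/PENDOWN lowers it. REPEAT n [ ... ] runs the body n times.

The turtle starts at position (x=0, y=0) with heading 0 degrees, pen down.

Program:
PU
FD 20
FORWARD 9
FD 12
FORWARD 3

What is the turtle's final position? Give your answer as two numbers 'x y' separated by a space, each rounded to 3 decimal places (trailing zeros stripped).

Answer: 44 0

Derivation:
Executing turtle program step by step:
Start: pos=(0,0), heading=0, pen down
PU: pen up
FD 20: (0,0) -> (20,0) [heading=0, move]
FD 9: (20,0) -> (29,0) [heading=0, move]
FD 12: (29,0) -> (41,0) [heading=0, move]
FD 3: (41,0) -> (44,0) [heading=0, move]
Final: pos=(44,0), heading=0, 0 segment(s) drawn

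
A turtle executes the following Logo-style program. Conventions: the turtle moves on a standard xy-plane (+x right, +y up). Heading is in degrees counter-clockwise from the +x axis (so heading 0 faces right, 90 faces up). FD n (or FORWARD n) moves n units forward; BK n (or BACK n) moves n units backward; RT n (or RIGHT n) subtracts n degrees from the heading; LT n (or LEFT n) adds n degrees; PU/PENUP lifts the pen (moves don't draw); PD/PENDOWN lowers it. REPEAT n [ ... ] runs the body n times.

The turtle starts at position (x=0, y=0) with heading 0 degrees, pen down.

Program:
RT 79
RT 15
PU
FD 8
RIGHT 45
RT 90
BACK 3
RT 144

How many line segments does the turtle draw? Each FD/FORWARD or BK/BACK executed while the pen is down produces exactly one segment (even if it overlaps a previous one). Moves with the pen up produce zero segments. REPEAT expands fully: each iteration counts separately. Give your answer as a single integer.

Executing turtle program step by step:
Start: pos=(0,0), heading=0, pen down
RT 79: heading 0 -> 281
RT 15: heading 281 -> 266
PU: pen up
FD 8: (0,0) -> (-0.558,-7.981) [heading=266, move]
RT 45: heading 266 -> 221
RT 90: heading 221 -> 131
BK 3: (-0.558,-7.981) -> (1.41,-10.245) [heading=131, move]
RT 144: heading 131 -> 347
Final: pos=(1.41,-10.245), heading=347, 0 segment(s) drawn
Segments drawn: 0

Answer: 0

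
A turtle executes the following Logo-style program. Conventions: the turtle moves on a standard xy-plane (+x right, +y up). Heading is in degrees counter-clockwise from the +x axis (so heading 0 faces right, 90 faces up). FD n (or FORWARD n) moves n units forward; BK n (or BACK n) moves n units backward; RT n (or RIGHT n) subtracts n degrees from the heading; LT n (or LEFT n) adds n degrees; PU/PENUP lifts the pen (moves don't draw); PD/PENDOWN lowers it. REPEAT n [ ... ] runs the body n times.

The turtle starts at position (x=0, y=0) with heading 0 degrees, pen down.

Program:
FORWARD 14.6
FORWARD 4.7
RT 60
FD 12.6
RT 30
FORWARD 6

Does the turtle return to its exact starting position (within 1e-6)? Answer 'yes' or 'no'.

Executing turtle program step by step:
Start: pos=(0,0), heading=0, pen down
FD 14.6: (0,0) -> (14.6,0) [heading=0, draw]
FD 4.7: (14.6,0) -> (19.3,0) [heading=0, draw]
RT 60: heading 0 -> 300
FD 12.6: (19.3,0) -> (25.6,-10.912) [heading=300, draw]
RT 30: heading 300 -> 270
FD 6: (25.6,-10.912) -> (25.6,-16.912) [heading=270, draw]
Final: pos=(25.6,-16.912), heading=270, 4 segment(s) drawn

Start position: (0, 0)
Final position: (25.6, -16.912)
Distance = 30.682; >= 1e-6 -> NOT closed

Answer: no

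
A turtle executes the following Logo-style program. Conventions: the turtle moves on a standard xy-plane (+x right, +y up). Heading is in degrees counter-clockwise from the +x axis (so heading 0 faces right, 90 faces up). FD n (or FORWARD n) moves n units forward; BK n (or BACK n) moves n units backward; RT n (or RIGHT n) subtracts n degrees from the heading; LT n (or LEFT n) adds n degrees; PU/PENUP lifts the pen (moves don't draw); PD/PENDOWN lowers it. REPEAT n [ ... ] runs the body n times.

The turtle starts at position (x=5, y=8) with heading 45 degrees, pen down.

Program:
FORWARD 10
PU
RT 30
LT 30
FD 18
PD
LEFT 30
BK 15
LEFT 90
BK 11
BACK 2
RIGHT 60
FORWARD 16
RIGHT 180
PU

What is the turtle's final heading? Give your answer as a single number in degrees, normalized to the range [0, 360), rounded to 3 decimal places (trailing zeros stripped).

Executing turtle program step by step:
Start: pos=(5,8), heading=45, pen down
FD 10: (5,8) -> (12.071,15.071) [heading=45, draw]
PU: pen up
RT 30: heading 45 -> 15
LT 30: heading 15 -> 45
FD 18: (12.071,15.071) -> (24.799,27.799) [heading=45, move]
PD: pen down
LT 30: heading 45 -> 75
BK 15: (24.799,27.799) -> (20.917,13.31) [heading=75, draw]
LT 90: heading 75 -> 165
BK 11: (20.917,13.31) -> (31.542,10.463) [heading=165, draw]
BK 2: (31.542,10.463) -> (33.474,9.945) [heading=165, draw]
RT 60: heading 165 -> 105
FD 16: (33.474,9.945) -> (29.333,25.4) [heading=105, draw]
RT 180: heading 105 -> 285
PU: pen up
Final: pos=(29.333,25.4), heading=285, 5 segment(s) drawn

Answer: 285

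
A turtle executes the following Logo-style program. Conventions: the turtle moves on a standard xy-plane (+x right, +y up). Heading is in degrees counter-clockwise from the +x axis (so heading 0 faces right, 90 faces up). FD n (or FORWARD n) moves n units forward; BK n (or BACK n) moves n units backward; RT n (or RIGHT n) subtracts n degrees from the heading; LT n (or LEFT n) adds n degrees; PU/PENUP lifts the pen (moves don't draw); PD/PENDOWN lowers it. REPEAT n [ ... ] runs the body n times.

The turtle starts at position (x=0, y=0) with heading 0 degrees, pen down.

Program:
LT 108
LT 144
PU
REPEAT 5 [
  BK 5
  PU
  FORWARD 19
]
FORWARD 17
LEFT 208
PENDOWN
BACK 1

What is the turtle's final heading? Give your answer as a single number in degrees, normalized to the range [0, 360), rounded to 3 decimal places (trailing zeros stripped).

Executing turtle program step by step:
Start: pos=(0,0), heading=0, pen down
LT 108: heading 0 -> 108
LT 144: heading 108 -> 252
PU: pen up
REPEAT 5 [
  -- iteration 1/5 --
  BK 5: (0,0) -> (1.545,4.755) [heading=252, move]
  PU: pen up
  FD 19: (1.545,4.755) -> (-4.326,-13.315) [heading=252, move]
  -- iteration 2/5 --
  BK 5: (-4.326,-13.315) -> (-2.781,-8.56) [heading=252, move]
  PU: pen up
  FD 19: (-2.781,-8.56) -> (-8.652,-26.63) [heading=252, move]
  -- iteration 3/5 --
  BK 5: (-8.652,-26.63) -> (-7.107,-21.874) [heading=252, move]
  PU: pen up
  FD 19: (-7.107,-21.874) -> (-12.979,-39.944) [heading=252, move]
  -- iteration 4/5 --
  BK 5: (-12.979,-39.944) -> (-11.434,-35.189) [heading=252, move]
  PU: pen up
  FD 19: (-11.434,-35.189) -> (-17.305,-53.259) [heading=252, move]
  -- iteration 5/5 --
  BK 5: (-17.305,-53.259) -> (-15.76,-48.504) [heading=252, move]
  PU: pen up
  FD 19: (-15.76,-48.504) -> (-21.631,-66.574) [heading=252, move]
]
FD 17: (-21.631,-66.574) -> (-26.884,-82.742) [heading=252, move]
LT 208: heading 252 -> 100
PD: pen down
BK 1: (-26.884,-82.742) -> (-26.711,-83.727) [heading=100, draw]
Final: pos=(-26.711,-83.727), heading=100, 1 segment(s) drawn

Answer: 100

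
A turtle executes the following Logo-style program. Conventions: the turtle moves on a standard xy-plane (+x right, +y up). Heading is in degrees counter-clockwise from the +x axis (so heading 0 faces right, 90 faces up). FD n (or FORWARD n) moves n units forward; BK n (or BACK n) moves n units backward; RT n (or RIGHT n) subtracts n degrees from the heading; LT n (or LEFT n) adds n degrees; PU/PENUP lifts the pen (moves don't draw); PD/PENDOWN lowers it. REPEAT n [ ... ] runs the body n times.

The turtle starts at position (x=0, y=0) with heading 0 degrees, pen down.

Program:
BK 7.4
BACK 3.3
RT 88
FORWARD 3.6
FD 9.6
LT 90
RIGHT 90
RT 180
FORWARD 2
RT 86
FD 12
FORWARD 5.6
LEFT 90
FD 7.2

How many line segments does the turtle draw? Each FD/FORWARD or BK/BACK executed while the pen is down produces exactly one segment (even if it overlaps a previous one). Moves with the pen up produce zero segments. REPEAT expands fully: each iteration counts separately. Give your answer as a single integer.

Answer: 8

Derivation:
Executing turtle program step by step:
Start: pos=(0,0), heading=0, pen down
BK 7.4: (0,0) -> (-7.4,0) [heading=0, draw]
BK 3.3: (-7.4,0) -> (-10.7,0) [heading=0, draw]
RT 88: heading 0 -> 272
FD 3.6: (-10.7,0) -> (-10.574,-3.598) [heading=272, draw]
FD 9.6: (-10.574,-3.598) -> (-10.239,-13.192) [heading=272, draw]
LT 90: heading 272 -> 2
RT 90: heading 2 -> 272
RT 180: heading 272 -> 92
FD 2: (-10.239,-13.192) -> (-10.309,-11.193) [heading=92, draw]
RT 86: heading 92 -> 6
FD 12: (-10.309,-11.193) -> (1.625,-9.939) [heading=6, draw]
FD 5.6: (1.625,-9.939) -> (7.194,-9.353) [heading=6, draw]
LT 90: heading 6 -> 96
FD 7.2: (7.194,-9.353) -> (6.442,-2.193) [heading=96, draw]
Final: pos=(6.442,-2.193), heading=96, 8 segment(s) drawn
Segments drawn: 8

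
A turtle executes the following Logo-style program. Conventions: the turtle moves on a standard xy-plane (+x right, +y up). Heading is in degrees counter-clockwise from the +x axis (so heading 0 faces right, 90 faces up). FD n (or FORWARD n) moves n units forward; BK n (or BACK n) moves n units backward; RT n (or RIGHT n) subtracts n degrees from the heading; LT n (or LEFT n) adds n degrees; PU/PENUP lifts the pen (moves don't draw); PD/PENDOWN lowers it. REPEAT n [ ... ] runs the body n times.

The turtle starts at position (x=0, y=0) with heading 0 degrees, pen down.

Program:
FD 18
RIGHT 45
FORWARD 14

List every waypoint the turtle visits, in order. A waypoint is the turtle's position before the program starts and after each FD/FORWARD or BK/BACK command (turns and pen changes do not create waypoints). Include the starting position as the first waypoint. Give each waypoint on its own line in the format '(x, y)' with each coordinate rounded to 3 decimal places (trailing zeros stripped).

Answer: (0, 0)
(18, 0)
(27.899, -9.899)

Derivation:
Executing turtle program step by step:
Start: pos=(0,0), heading=0, pen down
FD 18: (0,0) -> (18,0) [heading=0, draw]
RT 45: heading 0 -> 315
FD 14: (18,0) -> (27.899,-9.899) [heading=315, draw]
Final: pos=(27.899,-9.899), heading=315, 2 segment(s) drawn
Waypoints (3 total):
(0, 0)
(18, 0)
(27.899, -9.899)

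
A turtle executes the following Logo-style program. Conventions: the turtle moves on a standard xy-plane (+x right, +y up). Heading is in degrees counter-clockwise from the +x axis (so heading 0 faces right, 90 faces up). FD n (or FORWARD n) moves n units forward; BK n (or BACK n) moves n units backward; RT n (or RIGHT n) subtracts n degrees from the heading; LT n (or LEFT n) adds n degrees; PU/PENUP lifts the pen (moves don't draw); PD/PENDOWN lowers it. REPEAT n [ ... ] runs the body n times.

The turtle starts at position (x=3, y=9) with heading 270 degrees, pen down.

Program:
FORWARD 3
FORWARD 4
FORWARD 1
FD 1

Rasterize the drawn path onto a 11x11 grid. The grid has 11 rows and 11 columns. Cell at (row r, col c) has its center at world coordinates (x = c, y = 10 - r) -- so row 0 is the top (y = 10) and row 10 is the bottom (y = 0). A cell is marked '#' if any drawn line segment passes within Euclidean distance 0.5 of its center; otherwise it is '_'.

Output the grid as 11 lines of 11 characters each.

Answer: ___________
___#_______
___#_______
___#_______
___#_______
___#_______
___#_______
___#_______
___#_______
___#_______
___#_______

Derivation:
Segment 0: (3,9) -> (3,6)
Segment 1: (3,6) -> (3,2)
Segment 2: (3,2) -> (3,1)
Segment 3: (3,1) -> (3,0)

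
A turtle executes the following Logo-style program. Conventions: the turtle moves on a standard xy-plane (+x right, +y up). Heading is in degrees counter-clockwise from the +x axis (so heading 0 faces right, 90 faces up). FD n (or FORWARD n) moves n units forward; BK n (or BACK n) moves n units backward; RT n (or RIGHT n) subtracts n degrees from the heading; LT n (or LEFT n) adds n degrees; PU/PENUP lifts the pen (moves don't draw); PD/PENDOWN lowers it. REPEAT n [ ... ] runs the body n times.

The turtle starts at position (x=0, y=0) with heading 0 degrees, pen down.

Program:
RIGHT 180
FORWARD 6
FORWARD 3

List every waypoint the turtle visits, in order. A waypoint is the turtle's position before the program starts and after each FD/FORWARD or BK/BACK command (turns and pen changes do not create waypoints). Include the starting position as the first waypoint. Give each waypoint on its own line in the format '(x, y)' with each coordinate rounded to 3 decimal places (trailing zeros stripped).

Executing turtle program step by step:
Start: pos=(0,0), heading=0, pen down
RT 180: heading 0 -> 180
FD 6: (0,0) -> (-6,0) [heading=180, draw]
FD 3: (-6,0) -> (-9,0) [heading=180, draw]
Final: pos=(-9,0), heading=180, 2 segment(s) drawn
Waypoints (3 total):
(0, 0)
(-6, 0)
(-9, 0)

Answer: (0, 0)
(-6, 0)
(-9, 0)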